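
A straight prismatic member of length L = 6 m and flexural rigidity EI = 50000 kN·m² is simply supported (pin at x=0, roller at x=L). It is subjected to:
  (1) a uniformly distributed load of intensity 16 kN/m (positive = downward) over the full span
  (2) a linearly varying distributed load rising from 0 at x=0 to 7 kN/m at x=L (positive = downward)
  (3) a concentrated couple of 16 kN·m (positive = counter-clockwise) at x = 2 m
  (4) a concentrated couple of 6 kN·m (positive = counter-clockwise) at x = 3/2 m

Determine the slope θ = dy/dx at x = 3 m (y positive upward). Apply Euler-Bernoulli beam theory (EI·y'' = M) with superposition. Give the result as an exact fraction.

Load 1 — uniform load w=16 kN/m over full span:
  θ_1 = -w(L³-6Lx²+4x³)/(24EI) = -16·(6³-6·6·3²+4·3³)/(24·50000) = 0 rad
Load 2 — triangular load w₀=7 kN/m (0→w₀ over full span):
  θ_2 = -w₀(7L⁴-30L²x²+15x⁴)/(360LEI) = -7·(7·6⁴-30·6²·3²+15·3⁴)/(360·6·50000) = -147/4000000 rad
Load 3 — applied couple M₀=16 kN·m at a=2 m (b=L-a=4):
  θ_3 = (M₀x²/(2L)-M₀(x-a)+C₁)/EI  [x>a] with C₁=M₀(3b²-L²)/(6L)=16/3 = (16·3²/(2·6)-16·(3-2)+(16/3))/50000 = 1/37500 rad
Load 4 — applied couple M₀=6 kN·m at a=3/2 m (b=L-a=9/2):
  θ_4 = (M₀x²/(2L)-M₀(x-a)+C₁)/EI  [x>a] with C₁=M₀(3b²-L²)/(6L)=33/8 = (6·3²/(2·6)-6·(3-(3/2))+(33/8))/50000 = -3/400000 rad
Superposition: θ = Σ θ_i = -211/12000000 rad ≈ -0.000018 rad

θ(3) = -211/12000000 rad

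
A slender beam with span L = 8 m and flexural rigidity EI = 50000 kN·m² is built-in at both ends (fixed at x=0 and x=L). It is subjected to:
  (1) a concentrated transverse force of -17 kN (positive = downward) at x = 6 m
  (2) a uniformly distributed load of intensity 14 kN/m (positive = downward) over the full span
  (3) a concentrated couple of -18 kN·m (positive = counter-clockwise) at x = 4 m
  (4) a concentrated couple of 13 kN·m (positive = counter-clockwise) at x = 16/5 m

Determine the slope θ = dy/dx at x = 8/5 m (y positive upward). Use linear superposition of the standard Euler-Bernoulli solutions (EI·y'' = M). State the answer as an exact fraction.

Load 1 — point force P=-17 kN at a=6 m (b=L-a=2):
  θ_1 = -Pb²x(2aL-(3a+b)x)/(2L³EI)  [x≤a] = -(-17)·2²·(8/5)·(2·6·8-(3·6+2)·(8/5))/(2·8³·50000) = 17/125000 rad
Load 2 — uniform load w=14 kN/m over full span:
  θ_2 = -wx(L-x)(L-2x)/(12EI) = -14·(8/5)·(8-(8/5))·(8-2·(8/5))/(12·50000) = -448/390625 rad
Load 3 — applied couple M₀=-18 kN·m at a=4 m (b=L-a=4):
  θ_3 = (R_Ax²/2 - M_Ax)/EI  [x≤a] with R_A=-27/8, M_A=-9/2 = ((-27/8)·(8/5)²/2 - (-9/2)·(8/5))/50000 = 9/156250 rad
Load 4 — applied couple M₀=13 kN·m at a=16/5 m (b=L-a=24/5):
  θ_4 = (R_Ax²/2 - M_Ax)/EI  [x≤a] with R_A=117/50, M_A=39/25 = ((117/50)·(8/5)²/2 - (39/25)·(8/5))/50000 = 39/3906250 rad
Superposition: θ = Σ θ_i = -14739/15625000 rad ≈ -0.000943 rad

θ(8/5) = -14739/15625000 rad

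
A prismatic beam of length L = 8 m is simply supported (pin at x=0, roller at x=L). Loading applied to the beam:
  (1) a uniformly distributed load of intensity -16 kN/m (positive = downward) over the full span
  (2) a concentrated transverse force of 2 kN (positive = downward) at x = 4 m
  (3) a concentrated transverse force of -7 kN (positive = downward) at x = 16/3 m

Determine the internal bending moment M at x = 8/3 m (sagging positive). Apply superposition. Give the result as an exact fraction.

M(8/3) = -352/3 kN·m

Load 1 — uniform load w=-16 kN/m over full span:
  M_1 = wx(L-x)/2 = (-16)·(8/3)·(8-(8/3))/2 = -1024/9 kN·m
Load 2 — point force P=2 kN at a=4 m (b=L-a=4):
  M_2 = Pbx/L  [x≤a] = 2·4·(8/3)/8 = 8/3 kN·m
Load 3 — point force P=-7 kN at a=16/3 m (b=L-a=8/3):
  M_3 = Pbx/L  [x≤a] = (-7)·(8/3)·(8/3)/8 = -56/9 kN·m
Superposition: M = Σ M_i = -352/3 kN·m ≈ -117.333333 kN·m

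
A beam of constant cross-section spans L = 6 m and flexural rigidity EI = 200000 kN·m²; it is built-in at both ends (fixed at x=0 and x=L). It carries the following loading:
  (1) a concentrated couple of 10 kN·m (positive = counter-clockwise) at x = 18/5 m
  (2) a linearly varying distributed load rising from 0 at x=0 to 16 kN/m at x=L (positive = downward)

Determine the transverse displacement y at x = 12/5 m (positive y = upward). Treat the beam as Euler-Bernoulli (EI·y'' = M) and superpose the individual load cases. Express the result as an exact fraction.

Load 1 — applied couple M₀=10 kN·m at a=18/5 m (b=L-a=12/5):
  y_1 = (R_Ax³/6 - M_Ax²/2)/EI  [x≤a] with R_A=12/5, M_A=16/5 = ((12/5)·(12/5)³/6 - (16/5)·(12/5)²/2)/200000 = -36/1953125 m
Load 2 — triangular load w₀=16 kN/m (0→w₀ over full span):
  y_2 = -w₀x²(L-x)²(x+2L)/(120LEI) = -16·(12/5)²·(6-(12/5))²·((12/5)+2·6)/(120·6·200000) = -5832/48828125 m
Superposition: y = Σ y_i = -6732/48828125 m ≈ -0.000138 m

y(12/5) = -6732/48828125 m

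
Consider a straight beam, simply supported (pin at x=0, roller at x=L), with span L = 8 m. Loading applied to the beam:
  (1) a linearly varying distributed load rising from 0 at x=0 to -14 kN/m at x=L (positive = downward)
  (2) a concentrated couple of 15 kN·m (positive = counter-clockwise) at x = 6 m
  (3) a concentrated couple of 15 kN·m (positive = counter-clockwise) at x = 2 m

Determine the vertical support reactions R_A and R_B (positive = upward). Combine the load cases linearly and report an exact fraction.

Load 1 — triangular load w₀=-14 kN/m (0→w₀ over full span):
  R_A = w₀L/6 = (-14)·8/6 = -56/3 kN
  R_B = w₀L/3 = (-14)·8/3 = -112/3 kN
Load 2 — applied couple M₀=15 kN·m at a=6 m (b=L-a=2):
  R_A = M₀/L = 15/8 kN
  R_B = -M₀/L = -15/8 kN
Load 3 — applied couple M₀=15 kN·m at a=2 m (b=L-a=6):
  R_A = M₀/L = 15/8 kN
  R_B = -M₀/L = -15/8 kN
Superposition: R_A = -179/12 kN, R_B = -493/12 kN

R_A = -179/12 kN, R_B = -493/12 kN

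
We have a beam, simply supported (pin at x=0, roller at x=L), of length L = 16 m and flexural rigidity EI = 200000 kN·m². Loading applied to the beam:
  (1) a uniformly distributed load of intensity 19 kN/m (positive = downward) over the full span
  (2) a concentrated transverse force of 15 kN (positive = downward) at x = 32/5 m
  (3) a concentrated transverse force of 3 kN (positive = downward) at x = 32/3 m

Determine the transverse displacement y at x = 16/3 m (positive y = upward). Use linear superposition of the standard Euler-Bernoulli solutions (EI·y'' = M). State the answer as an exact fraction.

Load 1 — uniform load w=19 kN/m over full span:
  y_1 = -wx(L³-2Lx²+x³)/(24EI) = -19·(16/3)·(16³-2·16·(16/3)²+(16/3)³)/(24·200000) = -53504/759375 m
Load 2 — point force P=15 kN at a=32/5 m (b=L-a=48/5):
  y_2 = -Pbx(L²-b²-x²)/(6LEI)  [x≤a] = -15·(48/5)·(16/3)·(16²-(48/5)²-(16/3)²)/(6·16·200000) = -3808/703125 m
Load 3 — point force P=3 kN at a=32/3 m (b=L-a=16/3):
  y_3 = -Pbx(L²-b²-x²)/(6LEI)  [x≤a] = -3·(16/3)·(16/3)·(16²-(16/3)²-(16/3)²)/(6·16·200000) = -224/253125 m
Superposition: y = Σ y_i = -1457216/18984375 m ≈ -0.076759 m

y(16/3) = -1457216/18984375 m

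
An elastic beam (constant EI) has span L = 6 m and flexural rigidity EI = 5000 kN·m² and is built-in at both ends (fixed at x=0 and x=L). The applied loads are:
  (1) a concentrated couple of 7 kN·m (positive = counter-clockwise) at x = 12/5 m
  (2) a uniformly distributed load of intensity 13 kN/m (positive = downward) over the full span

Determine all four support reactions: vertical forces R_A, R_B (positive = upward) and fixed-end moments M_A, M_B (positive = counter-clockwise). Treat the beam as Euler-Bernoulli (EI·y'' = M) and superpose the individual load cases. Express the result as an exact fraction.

Load 1 — applied couple M₀=7 kN·m at a=12/5 m (b=L-a=18/5):
  R_A = 6M₀ab/L³ = 6·7·(12/5)·(18/5)/6³ = 42/25 kN
  M_A = M₀b(2a-b)/L² = 7·(18/5)·(2·(12/5)-(18/5))/6² = 21/25 kN·m
  R_B = -6M₀ab/L³ = -6·7·(12/5)·(18/5)/6³ = -42/25 kN
  M_B = M₀a(2b-a)/L² = 7·(12/5)·(2·(18/5)-(12/5))/6² = 56/25 kN·m
Load 2 — uniform load w=13 kN/m over full span:
  R_A = wL/2 = 13·6/2 = 39 kN
  M_A = wL²/12 = 13·6²/12 = 39 kN·m
  R_B = wL/2 = 13·6/2 = 39 kN
  M_B = -wL²/12 = -13·6²/12 = -39 kN·m
Superposition: R_A = 1017/25 kN, M_A = 996/25 kN·m, R_B = 933/25 kN, M_B = -919/25 kN·m

R_A = 1017/25 kN, M_A = 996/25 kN·m, R_B = 933/25 kN, M_B = -919/25 kN·m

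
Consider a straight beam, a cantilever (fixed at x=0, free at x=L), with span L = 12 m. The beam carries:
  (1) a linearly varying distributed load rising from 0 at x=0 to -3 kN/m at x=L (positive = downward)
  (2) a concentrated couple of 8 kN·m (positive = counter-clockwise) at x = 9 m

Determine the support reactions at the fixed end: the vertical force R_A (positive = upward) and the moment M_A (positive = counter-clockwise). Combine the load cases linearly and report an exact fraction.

Load 1 — triangular load w₀=-3 kN/m (0→w₀ over full span):
  R_A = w₀L/2 = (-3)·12/2 = -18 kN
  M_A = w₀L²/3 = (-3)·12²/3 = -144 kN·m
Load 2 — applied couple M₀=8 kN·m at a=9 m (b=L-a=3):
  R_A = 0 kN
  M_A = -M₀ = -8 kN·m
Superposition: R_A = -18 kN, M_A = -152 kN·m

R_A = -18 kN, M_A = -152 kN·m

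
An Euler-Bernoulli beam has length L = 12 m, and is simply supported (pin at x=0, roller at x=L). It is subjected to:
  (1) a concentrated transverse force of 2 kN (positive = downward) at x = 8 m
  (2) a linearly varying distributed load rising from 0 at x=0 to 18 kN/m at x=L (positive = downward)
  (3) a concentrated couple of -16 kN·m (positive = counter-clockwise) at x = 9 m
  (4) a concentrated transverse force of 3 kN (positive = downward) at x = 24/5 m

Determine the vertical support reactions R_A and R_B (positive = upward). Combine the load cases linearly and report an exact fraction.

R_A = 557/15 kN, R_B = 1138/15 kN

Load 1 — point force P=2 kN at a=8 m (b=L-a=4):
  R_A = Pb/L = 2·4/12 = 2/3 kN
  R_B = Pa/L = 2·8/12 = 4/3 kN
Load 2 — triangular load w₀=18 kN/m (0→w₀ over full span):
  R_A = w₀L/6 = 18·12/6 = 36 kN
  R_B = w₀L/3 = 18·12/3 = 72 kN
Load 3 — applied couple M₀=-16 kN·m at a=9 m (b=L-a=3):
  R_A = M₀/L = (-16)/12 = -4/3 kN
  R_B = -M₀/L = -(-16)/12 = 4/3 kN
Load 4 — point force P=3 kN at a=24/5 m (b=L-a=36/5):
  R_A = Pb/L = 3·(36/5)/12 = 9/5 kN
  R_B = Pa/L = 3·(24/5)/12 = 6/5 kN
Superposition: R_A = 557/15 kN, R_B = 1138/15 kN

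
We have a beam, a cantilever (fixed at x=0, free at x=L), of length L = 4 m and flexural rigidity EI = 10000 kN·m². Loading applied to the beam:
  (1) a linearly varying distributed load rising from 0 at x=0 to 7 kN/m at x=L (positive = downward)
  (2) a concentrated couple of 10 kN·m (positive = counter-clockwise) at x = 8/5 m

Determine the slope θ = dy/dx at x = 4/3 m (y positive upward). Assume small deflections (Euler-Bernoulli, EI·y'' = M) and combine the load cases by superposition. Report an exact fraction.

Load 1 — triangular load w₀=7 kN/m (0→w₀ over full span):
  θ_1 = (w₀Lx²/4-w₀L²x/3-w₀x⁴/(24L))/EI = (7·4·(4/3)²/4-7·4²·(4/3)/3-7·(4/3)⁴/(24·4))/10000 = -1141/303750 rad
Load 2 — applied couple M₀=10 kN·m at a=8/5 m (b=L-a=12/5):
  θ_2 = M₀x/EI  [x≤a] = 10·(4/3)/10000 = 1/750 rad
Superposition: θ = Σ θ_i = -368/151875 rad ≈ -0.002423 rad

θ(4/3) = -368/151875 rad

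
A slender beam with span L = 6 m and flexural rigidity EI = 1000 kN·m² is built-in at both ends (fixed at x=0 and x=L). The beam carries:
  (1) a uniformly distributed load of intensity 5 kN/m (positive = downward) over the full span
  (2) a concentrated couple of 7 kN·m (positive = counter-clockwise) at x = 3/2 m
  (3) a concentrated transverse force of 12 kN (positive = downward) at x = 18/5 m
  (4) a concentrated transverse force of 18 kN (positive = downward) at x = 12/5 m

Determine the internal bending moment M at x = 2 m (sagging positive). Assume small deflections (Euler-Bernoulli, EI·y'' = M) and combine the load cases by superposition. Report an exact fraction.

Load 1 — uniform load w=5 kN/m over full span:
  M_1 = wLx/2 - wL²/12 - wx²/2 = 5·6·2/2 - 5·6²/12 - 5·2²/2 = 5 kN·m
Load 2 — applied couple M₀=7 kN·m at a=3/2 m (b=L-a=9/2):
  M_2 = R_Ax - M_A - M₀  [x>a] with R_A=21/16, M_A=-21/16 = (21/16)·2 - (-21/16) - 7 = -49/16 kN·m
Load 3 — point force P=12 kN at a=18/5 m (b=L-a=12/5):
  M_3 = Pb²(3a+b)x/L³ - Pab²/L²  [x≤a] = 12·(12/5)²·(3·(18/5)+(12/5))·2/6³ - 12·(18/5)·(12/5)²/6² = 192/125 kN·m
Load 4 — point force P=18 kN at a=12/5 m (b=L-a=18/5):
  M_4 = Pb²(3a+b)x/L³ - Pab²/L²  [x≤a] = 18·(18/5)²·(3·(12/5)+(18/5))·2/6³ - 18·(12/5)·(18/5)²/6² = 972/125 kN·m
Superposition: M = Σ M_i = 22499/2000 kN·m ≈ 11.249500 kN·m

M(2) = 22499/2000 kN·m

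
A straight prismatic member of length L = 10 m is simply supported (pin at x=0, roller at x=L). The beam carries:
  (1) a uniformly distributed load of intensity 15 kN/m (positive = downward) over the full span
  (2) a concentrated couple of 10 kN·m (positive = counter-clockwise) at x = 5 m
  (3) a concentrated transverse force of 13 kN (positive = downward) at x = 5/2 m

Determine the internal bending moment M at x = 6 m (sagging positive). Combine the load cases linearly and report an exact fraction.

M(6) = 189 kN·m

Load 1 — uniform load w=15 kN/m over full span:
  M_1 = wx(L-x)/2 = 15·6·(10-6)/2 = 180 kN·m
Load 2 — applied couple M₀=10 kN·m at a=5 m (b=L-a=5):
  M_2 = M₀x/L - M₀  [x>a] = 10·6/10 - 10 = -4 kN·m
Load 3 — point force P=13 kN at a=5/2 m (b=L-a=15/2):
  M_3 = Pa(L-x)/L  [x>a] = 13·(5/2)·(10-6)/10 = 13 kN·m
Superposition: M = Σ M_i = 189 kN·m ≈ 189.000000 kN·m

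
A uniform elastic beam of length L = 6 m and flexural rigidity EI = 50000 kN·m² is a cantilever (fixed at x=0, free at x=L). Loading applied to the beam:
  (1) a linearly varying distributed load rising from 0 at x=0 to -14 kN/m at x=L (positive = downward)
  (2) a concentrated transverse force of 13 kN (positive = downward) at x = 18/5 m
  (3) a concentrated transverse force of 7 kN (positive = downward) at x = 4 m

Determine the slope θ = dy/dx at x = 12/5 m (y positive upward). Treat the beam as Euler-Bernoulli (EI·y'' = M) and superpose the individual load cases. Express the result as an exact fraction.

Load 1 — triangular load w₀=-14 kN/m (0→w₀ over full span):
  θ_1 = (w₀Lx²/4-w₀L²x/3-w₀x⁴/(24L))/EI = ((-14)·6·(12/5)²/4-(-14)·6²·(12/5)/3-(-14)·(12/5)⁴/(24·6))/50000 = 11151/1953125 rad
Load 2 — point force P=13 kN at a=18/5 m (b=L-a=12/5):
  θ_2 = -Px(2a-x)/(2EI)  [x≤a] = -13·(12/5)·(2·(18/5)-(12/5))/(2·50000) = -117/78125 rad
Load 3 — point force P=7 kN at a=4 m (b=L-a=2):
  θ_3 = -Px(2a-x)/(2EI)  [x≤a] = -7·(12/5)·(2·4-(12/5))/(2·50000) = -147/156250 rad
Superposition: θ = Σ θ_i = 12777/3906250 rad ≈ 0.003271 rad

θ(12/5) = 12777/3906250 rad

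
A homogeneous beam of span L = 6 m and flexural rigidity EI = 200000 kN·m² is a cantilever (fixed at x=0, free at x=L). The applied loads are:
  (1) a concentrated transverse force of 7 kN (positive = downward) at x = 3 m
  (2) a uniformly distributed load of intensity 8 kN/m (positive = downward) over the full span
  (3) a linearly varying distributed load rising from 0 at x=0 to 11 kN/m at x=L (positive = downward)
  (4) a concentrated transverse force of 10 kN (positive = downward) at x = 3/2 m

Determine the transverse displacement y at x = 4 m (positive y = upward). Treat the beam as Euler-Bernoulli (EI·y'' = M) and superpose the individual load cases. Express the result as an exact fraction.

y(4) = -568387/72000000 m

Load 1 — point force P=7 kN at a=3 m (b=L-a=3):
  y_1 = -Pa²(3x-a)/(6EI)  [x>a] = -7·3²·(3·4-3)/(6·200000) = -189/400000 m
Load 2 — uniform load w=8 kN/m over full span:
  y_2 = -wx²(x²-4Lx+6L²)/(24EI) = -8·4²·(4²-4·6·4+6·6²)/(24·200000) = -34/9375 m
Load 3 — triangular load w₀=11 kN/m (0→w₀ over full span):
  y_3 = (w₀Lx³/12-w₀L²x²/6-w₀x⁵/(120L))/EI = (11·6·4³/12-11·6²·4²/6-11·4⁵/(120·6))/200000 = -506/140625 m
Load 4 — point force P=10 kN at a=3/2 m (b=L-a=9/2):
  y_4 = -Pa²(3x-a)/(6EI)  [x>a] = -10·(3/2)²·(3·4-(3/2))/(6·200000) = -63/320000 m
Superposition: y = Σ y_i = -568387/72000000 m ≈ -0.007894 m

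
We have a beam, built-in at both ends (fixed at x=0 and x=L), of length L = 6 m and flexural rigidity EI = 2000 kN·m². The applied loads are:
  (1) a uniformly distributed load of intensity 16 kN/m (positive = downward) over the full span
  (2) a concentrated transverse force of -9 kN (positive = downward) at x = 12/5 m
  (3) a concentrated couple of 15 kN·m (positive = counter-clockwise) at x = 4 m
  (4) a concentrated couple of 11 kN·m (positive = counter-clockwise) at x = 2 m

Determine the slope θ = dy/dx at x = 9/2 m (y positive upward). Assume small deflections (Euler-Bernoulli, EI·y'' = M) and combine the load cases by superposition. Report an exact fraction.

Load 1 — uniform load w=16 kN/m over full span:
  θ_1 = -wx(L-x)(L-2x)/(12EI) = -16·(9/2)·(6-(9/2))·(6-2·(9/2))/(12·2000) = 27/2000 rad
Load 2 — point force P=-9 kN at a=12/5 m (b=L-a=18/5):
  θ_2 = Pa²(L-x)(2bL-(3b+a)(L-x))/(2L³EI)  [x>a] = (-9)·(12/5)²·(6-(9/2))·(2·(18/5)·6-(3·(18/5)+(12/5))·(6-(9/2)))/(2·6³·2000) = -1053/500000 rad
Load 3 — applied couple M₀=15 kN·m at a=4 m (b=L-a=2):
  θ_3 = (R_Ax²/2 - M_Ax - M₀(x-a))/EI  [x>a] with R_A=10/3, M_A=5 = ((10/3)·(9/2)²/2 - 5·(9/2) - 15·((9/2)-4))/2000 = 3/1600 rad
Load 4 — applied couple M₀=11 kN·m at a=2 m (b=L-a=4):
  θ_4 = (R_Ax²/2 - M_Ax - M₀(x-a))/EI  [x>a] with R_A=22/9, M_A=0 = ((22/9)·(9/2)²/2 - 0·(9/2) - 11·((9/2)-2))/2000 = -11/8000 rad
Superposition: θ = Σ θ_i = 5947/500000 rad ≈ 0.011894 rad

θ(9/2) = 5947/500000 rad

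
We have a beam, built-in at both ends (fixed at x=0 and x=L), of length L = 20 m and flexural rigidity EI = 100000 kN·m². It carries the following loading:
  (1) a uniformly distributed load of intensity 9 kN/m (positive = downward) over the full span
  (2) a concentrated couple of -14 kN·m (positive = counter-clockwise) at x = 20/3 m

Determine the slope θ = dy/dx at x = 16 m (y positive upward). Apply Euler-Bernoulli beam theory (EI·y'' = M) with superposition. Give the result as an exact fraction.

θ(16) = 367/62500 rad

Load 1 — uniform load w=9 kN/m over full span:
  θ_1 = -wx(L-x)(L-2x)/(12EI) = -9·16·(20-16)·(20-2·16)/(12·100000) = 18/3125 rad
Load 2 — applied couple M₀=-14 kN·m at a=20/3 m (b=L-a=40/3):
  θ_2 = (R_Ax²/2 - M_Ax - M₀(x-a))/EI  [x>a] with R_A=-14/15, M_A=0 = ((-14/15)·16²/2 - 0·16 - (-14)·(16-(20/3)))/100000 = 7/62500 rad
Superposition: θ = Σ θ_i = 367/62500 rad ≈ 0.005872 rad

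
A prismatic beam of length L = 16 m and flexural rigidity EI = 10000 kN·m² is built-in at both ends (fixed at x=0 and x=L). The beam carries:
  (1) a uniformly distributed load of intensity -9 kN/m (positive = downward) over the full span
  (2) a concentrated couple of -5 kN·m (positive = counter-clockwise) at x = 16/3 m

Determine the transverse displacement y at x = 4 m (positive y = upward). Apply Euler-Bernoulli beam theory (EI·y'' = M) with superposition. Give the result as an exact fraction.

Load 1 — uniform load w=-9 kN/m over full span:
  y_1 = -wx²(L-x)²/(24EI) = -(-9)·4²·(16-4)²/(24·10000) = 54/625 m
Load 2 — applied couple M₀=-5 kN·m at a=16/3 m (b=L-a=32/3):
  y_2 = (R_Ax³/6 - M_Ax²/2)/EI  [x≤a] with R_A=-5/12, M_A=0 = ((-5/12)·4³/6 - 0·4²/2)/10000 = -1/2250 m
Superposition: y = Σ y_i = 967/11250 m ≈ 0.085956 m

y(4) = 967/11250 m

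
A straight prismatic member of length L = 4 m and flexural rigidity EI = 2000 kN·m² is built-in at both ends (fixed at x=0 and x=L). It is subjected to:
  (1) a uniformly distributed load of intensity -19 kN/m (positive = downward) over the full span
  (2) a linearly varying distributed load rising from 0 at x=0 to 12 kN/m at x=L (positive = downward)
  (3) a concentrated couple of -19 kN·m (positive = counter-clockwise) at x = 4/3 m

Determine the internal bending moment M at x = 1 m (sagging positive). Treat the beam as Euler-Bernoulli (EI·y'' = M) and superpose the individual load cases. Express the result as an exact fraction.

M(1) = -46/5 kN·m

Load 1 — uniform load w=-19 kN/m over full span:
  M_1 = wLx/2 - wL²/12 - wx²/2 = (-19)·4·1/2 - (-19)·4²/12 - (-19)·1²/2 = -19/6 kN·m
Load 2 — triangular load w₀=12 kN/m (0→w₀ over full span):
  M_2 = 3w₀Lx/20 - w₀L²/30 - w₀x³/(6L) = 3·12·4·1/20 - 12·4²/30 - 12·1³/(6·4) = 3/10 kN·m
Load 3 — applied couple M₀=-19 kN·m at a=4/3 m (b=L-a=8/3):
  M_3 = R_Ax - M_A  [x≤a] with R_A=-19/3, M_A=0 = (-19/3)·1 - 0 = -19/3 kN·m
Superposition: M = Σ M_i = -46/5 kN·m ≈ -9.200000 kN·m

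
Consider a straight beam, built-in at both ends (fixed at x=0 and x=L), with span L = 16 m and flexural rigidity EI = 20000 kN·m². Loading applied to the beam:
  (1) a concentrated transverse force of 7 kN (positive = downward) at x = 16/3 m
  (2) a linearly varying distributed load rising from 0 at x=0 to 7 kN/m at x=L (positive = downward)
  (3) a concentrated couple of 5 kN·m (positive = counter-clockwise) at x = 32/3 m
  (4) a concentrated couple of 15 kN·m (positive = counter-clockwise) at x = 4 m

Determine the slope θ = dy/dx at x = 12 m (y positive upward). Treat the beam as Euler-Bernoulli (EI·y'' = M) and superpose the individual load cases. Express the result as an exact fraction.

Load 1 — point force P=7 kN at a=16/3 m (b=L-a=32/3):
  θ_1 = Pa²(L-x)(2bL-(3b+a)(L-x))/(2L³EI)  [x>a] = 7·(16/3)²·(16-12)·(2·(32/3)·16-(3·(32/3)+(16/3))·(16-12))/(2·16³·20000) = 7/7500 rad
Load 2 — triangular load w₀=7 kN/m (0→w₀ over full span):
  θ_2 = -w₀(2x(L-x)(L-2x)(x+2L)+x²(L-x)²)/(120LEI) = -7·(2·12·(16-12)·(16-2·12)·(12+2·16)+12²·(16-12)²)/(120·16·20000) = 287/50000 rad
Load 3 — applied couple M₀=5 kN·m at a=32/3 m (b=L-a=16/3):
  θ_3 = (R_Ax²/2 - M_Ax - M₀(x-a))/EI  [x>a] with R_A=5/12, M_A=5/3 = ((5/12)·12²/2 - (5/3)·12 - 5·(12-(32/3)))/20000 = 1/6000 rad
Load 4 — applied couple M₀=15 kN·m at a=4 m (b=L-a=12):
  θ_4 = (R_Ax²/2 - M_Ax - M₀(x-a))/EI  [x>a] with R_A=135/128, M_A=-45/16 = ((135/128)·12²/2 - (-45/16)·12 - 15·(12-4))/20000 = -33/64000 rad
Superposition: θ = Σ θ_i = 10119/1600000 rad ≈ 0.006324 rad

θ(12) = 10119/1600000 rad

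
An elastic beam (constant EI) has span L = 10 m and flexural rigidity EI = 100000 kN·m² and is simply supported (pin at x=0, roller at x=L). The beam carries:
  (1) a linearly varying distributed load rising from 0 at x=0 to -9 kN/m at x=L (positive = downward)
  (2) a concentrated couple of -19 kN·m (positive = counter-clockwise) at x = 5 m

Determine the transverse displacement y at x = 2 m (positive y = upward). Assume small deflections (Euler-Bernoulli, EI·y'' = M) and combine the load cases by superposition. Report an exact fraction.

y(2) = 17177/5000000 m

Load 1 — triangular load w₀=-9 kN/m (0→w₀ over full span):
  y_1 = -w₀x(7L⁴-10L²x²+3x⁴)/(360LEI) = -(-9)·2·(7·10⁴-10·10²·2²+3·2⁴)/(360·10·100000) = 258/78125 m
Load 2 — applied couple M₀=-19 kN·m at a=5 m (b=L-a=5):
  y_2 = (M₀x³/(6L)+C₁x)/EI  [x≤a] with C₁=M₀(3b²-L²)/(6L)=95/12 = ((-19)·2³/(6·10)+(95/12)·2)/100000 = 133/1000000 m
Superposition: y = Σ y_i = 17177/5000000 m ≈ 0.003435 m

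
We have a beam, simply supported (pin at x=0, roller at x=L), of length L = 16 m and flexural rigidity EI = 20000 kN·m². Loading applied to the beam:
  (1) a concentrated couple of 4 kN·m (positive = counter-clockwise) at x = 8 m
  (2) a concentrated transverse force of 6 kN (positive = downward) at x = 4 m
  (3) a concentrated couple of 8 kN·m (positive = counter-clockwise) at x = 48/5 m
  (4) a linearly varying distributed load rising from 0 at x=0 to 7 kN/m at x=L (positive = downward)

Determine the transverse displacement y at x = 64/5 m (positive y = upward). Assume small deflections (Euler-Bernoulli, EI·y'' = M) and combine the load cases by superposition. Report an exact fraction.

Load 1 — applied couple M₀=4 kN·m at a=8 m (b=L-a=8):
  y_1 = (M₀x³/(6L)-M₀(x-a)²/2+C₁x)/EI  [x>a] with C₁=M₀(3b²-L²)/(6L)=-8/3 = (4·(64/5)³/(6·16)-4·((64/5)-8)²/2+(-8/3)·(64/5))/20000 = 28/78125 m
Load 2 — point force P=6 kN at a=4 m (b=L-a=12):
  y_2 = -Pa(L-x)(2Lx-a²-x²)/(6LEI)  [x>a] = -6·4·(16-(64/5))·(2·16·(64/5)-4²-(64/5)²)/(6·16·20000) = -718/78125 m
Load 3 — applied couple M₀=8 kN·m at a=48/5 m (b=L-a=32/5):
  y_3 = (M₀x³/(6L)-M₀(x-a)²/2+C₁x)/EI  [x>a] with C₁=M₀(3b²-L²)/(6L)=-832/75 = (8·(64/5)³/(6·16)-8·((64/5)-(48/5))²/2+(-832/75)·(64/5))/20000 = -32/78125 m
Load 4 — triangular load w₀=7 kN/m (0→w₀ over full span):
  y_4 = -w₀x(7L⁴-10L²x²+3x⁴)/(360LEI) = -7·(64/5)·(7·16⁴-10·16²·(64/5)²+3·(64/5)⁴)/(360·16·20000) = -910336/9765625 m
Superposition: y = Σ y_i = -1000586/9765625 m ≈ -0.102460 m

y(64/5) = -1000586/9765625 m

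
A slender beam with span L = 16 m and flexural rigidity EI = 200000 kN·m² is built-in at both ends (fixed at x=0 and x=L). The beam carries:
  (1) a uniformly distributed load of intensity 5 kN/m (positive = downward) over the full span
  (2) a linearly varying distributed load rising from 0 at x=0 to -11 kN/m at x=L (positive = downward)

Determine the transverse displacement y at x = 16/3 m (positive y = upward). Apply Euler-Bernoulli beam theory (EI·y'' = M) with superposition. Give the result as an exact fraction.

Load 1 — uniform load w=5 kN/m over full span:
  y_1 = -wx²(L-x)²/(24EI) = -5·(16/3)²·(16-(16/3))²/(24·200000) = -512/151875 m
Load 2 — triangular load w₀=-11 kN/m (0→w₀ over full span):
  y_2 = -w₀x²(L-x)²(x+2L)/(120LEI) = -(-11)·(16/3)²·(16-(16/3))²·((16/3)+2·16)/(120·16·200000) = 39424/11390625 m
Superposition: y = Σ y_i = 1024/11390625 m ≈ 0.000090 m

y(16/3) = 1024/11390625 m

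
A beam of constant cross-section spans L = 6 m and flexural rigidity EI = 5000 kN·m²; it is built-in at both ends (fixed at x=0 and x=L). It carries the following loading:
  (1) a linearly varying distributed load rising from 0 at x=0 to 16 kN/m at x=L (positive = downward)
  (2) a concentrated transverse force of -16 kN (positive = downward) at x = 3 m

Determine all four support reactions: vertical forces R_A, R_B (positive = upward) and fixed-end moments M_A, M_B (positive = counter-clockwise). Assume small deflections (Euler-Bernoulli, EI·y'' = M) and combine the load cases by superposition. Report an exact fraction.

Load 1 — triangular load w₀=16 kN/m (0→w₀ over full span):
  R_A = 3w₀L/20 = 3·16·6/20 = 72/5 kN
  M_A = w₀L²/30 = 16·6²/30 = 96/5 kN·m
  R_B = 7w₀L/20 = 7·16·6/20 = 168/5 kN
  M_B = -w₀L²/20 = -16·6²/20 = -144/5 kN·m
Load 2 — point force P=-16 kN at a=3 m (b=L-a=3):
  R_A = Pb²(3a+b)/L³ = (-16)·3²·(3·3+3)/6³ = -8 kN
  M_A = Pab²/L² = (-16)·3·3²/6² = -12 kN·m
  R_B = Pa²(a+3b)/L³ = (-16)·3²·(3+3·3)/6³ = -8 kN
  M_B = -Pa²b/L² = -(-16)·3²·3/6² = 12 kN·m
Superposition: R_A = 32/5 kN, M_A = 36/5 kN·m, R_B = 128/5 kN, M_B = -84/5 kN·m

R_A = 32/5 kN, M_A = 36/5 kN·m, R_B = 128/5 kN, M_B = -84/5 kN·m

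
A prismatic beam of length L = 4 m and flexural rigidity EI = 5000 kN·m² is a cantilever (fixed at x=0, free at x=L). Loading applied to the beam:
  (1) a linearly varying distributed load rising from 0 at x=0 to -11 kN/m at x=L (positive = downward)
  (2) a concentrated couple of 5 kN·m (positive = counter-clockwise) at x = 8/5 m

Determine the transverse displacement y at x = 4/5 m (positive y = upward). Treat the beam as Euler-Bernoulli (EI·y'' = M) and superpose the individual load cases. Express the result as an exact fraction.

Load 1 — triangular load w₀=-11 kN/m (0→w₀ over full span):
  y_1 = (w₀Lx³/12-w₀L²x²/6-w₀x⁵/(120L))/EI = ((-11)·4·(4/5)³/12-(-11)·4²·(4/5)²/6-(-11)·(4/5)⁵/(120·4))/5000 = 99044/29296875 m
Load 2 — applied couple M₀=5 kN·m at a=8/5 m (b=L-a=12/5):
  y_2 = M₀x²/(2EI)  [x≤a] = 5·(4/5)²/(2·5000) = 1/3125 m
Superposition: y = Σ y_i = 108419/29296875 m ≈ 0.003701 m

y(4/5) = 108419/29296875 m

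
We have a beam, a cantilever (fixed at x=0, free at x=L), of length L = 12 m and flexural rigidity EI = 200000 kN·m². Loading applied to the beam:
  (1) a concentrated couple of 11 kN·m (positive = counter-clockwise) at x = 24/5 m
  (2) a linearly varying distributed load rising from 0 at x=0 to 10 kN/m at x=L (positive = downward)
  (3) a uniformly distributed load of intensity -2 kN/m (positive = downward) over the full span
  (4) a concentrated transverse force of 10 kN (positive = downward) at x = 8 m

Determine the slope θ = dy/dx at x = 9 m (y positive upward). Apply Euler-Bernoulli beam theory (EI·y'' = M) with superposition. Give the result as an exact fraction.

Load 1 — applied couple M₀=11 kN·m at a=24/5 m (b=L-a=36/5):
  θ_1 = M₀a/EI  [x>a] = 11·(24/5)/200000 = 33/125000 rad
Load 2 — triangular load w₀=10 kN/m (0→w₀ over full span):
  θ_2 = (w₀Lx²/4-w₀L²x/3-w₀x⁴/(24L))/EI = (10·12·9²/4-10·12²·9/3-10·9⁴/(24·12))/200000 = -6777/640000 rad
Load 3 — uniform load w=-2 kN/m over full span:
  θ_3 = -wx(x²-3Lx+3L²)/(6EI) = -(-2)·9·(9²-3·12·9+3·12²)/(6·200000) = 567/200000 rad
Load 4 — point force P=10 kN at a=8 m (b=L-a=4):
  θ_4 = -Pa²/(2EI)  [x>a] = -10·8²/(2·200000) = -1/625 rad
Superposition: θ = Σ θ_i = -145441/16000000 rad ≈ -0.009090 rad

θ(9) = -145441/16000000 rad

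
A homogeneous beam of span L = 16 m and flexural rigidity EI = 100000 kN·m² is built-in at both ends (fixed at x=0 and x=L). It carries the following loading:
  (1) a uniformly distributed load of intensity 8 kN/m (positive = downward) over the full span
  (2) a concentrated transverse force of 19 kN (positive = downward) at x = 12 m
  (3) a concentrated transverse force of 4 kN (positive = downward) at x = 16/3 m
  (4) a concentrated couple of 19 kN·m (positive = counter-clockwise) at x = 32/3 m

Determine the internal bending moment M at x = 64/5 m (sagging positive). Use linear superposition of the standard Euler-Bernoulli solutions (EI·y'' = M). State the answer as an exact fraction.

Load 1 — uniform load w=8 kN/m over full span:
  M_1 = wLx/2 - wL²/12 - wx²/2 = 8·16·(64/5)/2 - 8·16²/12 - 8·(64/5)²/2 = -512/75 kN·m
Load 2 — point force P=19 kN at a=12 m (b=L-a=4):
  M_2 = Pa²(a+3b)(L-x)/L³ - Pa²b/L²  [x>a] = 19·12²·(12+3·4)·(16-(64/5))/16³ - 19·12²·4/16² = 171/20 kN·m
Load 3 — point force P=4 kN at a=16/3 m (b=L-a=32/3):
  M_3 = Pa²(a+3b)(L-x)/L³ - Pa²b/L²  [x>a] = 4·(16/3)²·((16/3)+3·(32/3))·(16-(64/5))/16³ - 4·(16/3)²·(32/3)/16² = -64/45 kN·m
Load 4 — applied couple M₀=19 kN·m at a=32/3 m (b=L-a=16/3):
  M_4 = R_Ax - M_A - M₀  [x>a] with R_A=19/12, M_A=19/3 = (19/12)·(64/5) - (19/3) - 19 = -76/15 kN·m
Superposition: M = Σ M_i = -4289/900 kN·m ≈ -4.765556 kN·m

M(64/5) = -4289/900 kN·m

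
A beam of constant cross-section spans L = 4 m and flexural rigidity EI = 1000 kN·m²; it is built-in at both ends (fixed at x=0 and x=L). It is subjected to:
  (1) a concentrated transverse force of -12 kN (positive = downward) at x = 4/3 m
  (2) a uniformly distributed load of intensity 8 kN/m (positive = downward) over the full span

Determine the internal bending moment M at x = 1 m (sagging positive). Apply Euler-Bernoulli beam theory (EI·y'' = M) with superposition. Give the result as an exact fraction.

M(1) = -4/9 kN·m

Load 1 — point force P=-12 kN at a=4/3 m (b=L-a=8/3):
  M_1 = Pb²(3a+b)x/L³ - Pab²/L²  [x≤a] = (-12)·(8/3)²·(3·(4/3)+(8/3))·1/4³ - (-12)·(4/3)·(8/3)²/4² = -16/9 kN·m
Load 2 — uniform load w=8 kN/m over full span:
  M_2 = wLx/2 - wL²/12 - wx²/2 = 8·4·1/2 - 8·4²/12 - 8·1²/2 = 4/3 kN·m
Superposition: M = Σ M_i = -4/9 kN·m ≈ -0.444444 kN·m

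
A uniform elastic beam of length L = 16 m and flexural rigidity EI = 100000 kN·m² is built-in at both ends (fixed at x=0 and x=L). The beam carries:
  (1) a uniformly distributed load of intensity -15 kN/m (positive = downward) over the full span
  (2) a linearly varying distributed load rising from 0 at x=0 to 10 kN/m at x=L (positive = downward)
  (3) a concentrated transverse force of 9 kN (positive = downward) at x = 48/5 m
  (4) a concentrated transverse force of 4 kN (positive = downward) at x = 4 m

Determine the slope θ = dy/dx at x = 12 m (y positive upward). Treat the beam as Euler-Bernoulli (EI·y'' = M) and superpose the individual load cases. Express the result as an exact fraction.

θ(12) = -34089/12500000 rad

Load 1 — uniform load w=-15 kN/m over full span:
  θ_1 = -wx(L-x)(L-2x)/(12EI) = -(-15)·12·(16-12)·(16-2·12)/(12·100000) = -3/625 rad
Load 2 — triangular load w₀=10 kN/m (0→w₀ over full span):
  θ_2 = -w₀(2x(L-x)(L-2x)(x+2L)+x²(L-x)²)/(120LEI) = -10·(2·12·(16-12)·(16-2·12)·(12+2·16)+12²·(16-12)²)/(120·16·100000) = 41/25000 rad
Load 3 — point force P=9 kN at a=48/5 m (b=L-a=32/5):
  θ_3 = Pa²(L-x)(2bL-(3b+a)(L-x))/(2L³EI)  [x>a] = 9·(48/5)²·(16-12)·(2·(32/5)·16-(3·(32/5)+(48/5))·(16-12))/(2·16³·100000) = 567/1562500 rad
Load 4 — point force P=4 kN at a=4 m (b=L-a=12):
  θ_4 = Pa²(L-x)(2bL-(3b+a)(L-x))/(2L³EI)  [x>a] = 4·4²·(16-12)·(2·12·16-(3·12+4)·(16-12))/(2·16³·100000) = 7/100000 rad
Superposition: θ = Σ θ_i = -34089/12500000 rad ≈ -0.002727 rad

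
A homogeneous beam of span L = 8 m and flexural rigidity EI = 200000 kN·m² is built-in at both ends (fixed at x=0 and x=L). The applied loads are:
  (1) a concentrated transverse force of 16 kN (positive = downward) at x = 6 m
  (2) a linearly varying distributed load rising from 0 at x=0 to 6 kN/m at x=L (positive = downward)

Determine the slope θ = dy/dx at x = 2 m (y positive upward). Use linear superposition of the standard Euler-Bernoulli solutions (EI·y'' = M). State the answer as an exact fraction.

θ(2) = -187/2000000 rad

Load 1 — point force P=16 kN at a=6 m (b=L-a=2):
  θ_1 = -Pb²x(2aL-(3a+b)x)/(2L³EI)  [x≤a] = -16·2²·2·(2·6·8-(3·6+2)·2)/(2·8³·200000) = -7/200000 rad
Load 2 — triangular load w₀=6 kN/m (0→w₀ over full span):
  θ_2 = -w₀(2x(L-x)(L-2x)(x+2L)+x²(L-x)²)/(120LEI) = -6·(2·2·(8-2)·(8-2·2)·(2+2·8)+2²·(8-2)²)/(120·8·200000) = -117/2000000 rad
Superposition: θ = Σ θ_i = -187/2000000 rad ≈ -0.000093 rad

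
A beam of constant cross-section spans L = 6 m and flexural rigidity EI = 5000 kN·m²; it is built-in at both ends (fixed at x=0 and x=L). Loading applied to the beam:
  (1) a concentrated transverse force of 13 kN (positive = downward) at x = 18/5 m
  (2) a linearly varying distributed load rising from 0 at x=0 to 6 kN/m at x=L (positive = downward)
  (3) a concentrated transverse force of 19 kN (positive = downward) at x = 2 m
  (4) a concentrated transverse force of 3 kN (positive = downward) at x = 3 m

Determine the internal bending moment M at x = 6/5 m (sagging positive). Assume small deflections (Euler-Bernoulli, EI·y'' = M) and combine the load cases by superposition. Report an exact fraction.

M(6/5) = -8637/2500 kN·m

Load 1 — point force P=13 kN at a=18/5 m (b=L-a=12/5):
  M_1 = Pb²(3a+b)x/L³ - Pab²/L²  [x≤a] = 13·(12/5)²·(3·(18/5)+(12/5))·(6/5)/6³ - 13·(18/5)·(12/5)²/6² = -1248/625 kN·m
Load 2 — triangular load w₀=6 kN/m (0→w₀ over full span):
  M_2 = 3w₀Lx/20 - w₀L²/30 - w₀x³/(6L) = 3·6·6·(6/5)/20 - 6·6²/30 - 6·(6/5)³/(6·6) = -126/125 kN·m
Load 3 — point force P=19 kN at a=2 m (b=L-a=4):
  M_3 = Pb²(3a+b)x/L³ - Pab²/L²  [x≤a] = 19·4²·(3·2+4)·(6/5)/6³ - 19·2·4²/6² = 0 kN·m
Load 4 — point force P=3 kN at a=3 m (b=L-a=3):
  M_4 = Pb²(3a+b)x/L³ - Pab²/L²  [x≤a] = 3·3²·(3·3+3)·(6/5)/6³ - 3·3·3²/6² = -9/20 kN·m
Superposition: M = Σ M_i = -8637/2500 kN·m ≈ -3.454800 kN·m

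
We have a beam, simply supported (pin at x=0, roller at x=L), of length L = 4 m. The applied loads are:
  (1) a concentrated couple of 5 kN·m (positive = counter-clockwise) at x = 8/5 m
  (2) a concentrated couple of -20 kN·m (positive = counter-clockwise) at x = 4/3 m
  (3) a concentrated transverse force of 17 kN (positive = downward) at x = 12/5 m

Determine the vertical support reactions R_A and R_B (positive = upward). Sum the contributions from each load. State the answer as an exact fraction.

R_A = 61/20 kN, R_B = 279/20 kN

Load 1 — applied couple M₀=5 kN·m at a=8/5 m (b=L-a=12/5):
  R_A = M₀/L = 5/4 kN
  R_B = -M₀/L = -5/4 kN
Load 2 — applied couple M₀=-20 kN·m at a=4/3 m (b=L-a=8/3):
  R_A = M₀/L = (-20)/4 = -5 kN
  R_B = -M₀/L = -(-20)/4 = 5 kN
Load 3 — point force P=17 kN at a=12/5 m (b=L-a=8/5):
  R_A = Pb/L = 17·(8/5)/4 = 34/5 kN
  R_B = Pa/L = 17·(12/5)/4 = 51/5 kN
Superposition: R_A = 61/20 kN, R_B = 279/20 kN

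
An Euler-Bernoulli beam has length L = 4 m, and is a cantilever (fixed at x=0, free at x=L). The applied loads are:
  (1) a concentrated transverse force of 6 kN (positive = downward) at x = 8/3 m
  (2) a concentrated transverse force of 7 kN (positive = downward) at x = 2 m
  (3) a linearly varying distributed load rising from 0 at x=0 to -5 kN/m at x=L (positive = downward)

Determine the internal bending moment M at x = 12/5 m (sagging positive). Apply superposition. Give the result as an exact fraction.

M(12/5) = 296/75 kN·m

Load 1 — point force P=6 kN at a=8/3 m (b=L-a=4/3):
  M_1 = -P(a-x)  [x≤a] = -6·((8/3)-(12/5)) = -8/5 kN·m
Load 2 — point force P=7 kN at a=2 m (b=L-a=2):
  M_2 = 0  [x>a] = 0 kN·m
Load 3 — triangular load w₀=-5 kN/m (0→w₀ over full span):
  M_3 = w₀Lx/2 - w₀L²/3 - w₀x³/(6L) = (-5)·4·(12/5)/2 - (-5)·4²/3 - (-5)·(12/5)³/(6·4) = 416/75 kN·m
Superposition: M = Σ M_i = 296/75 kN·m ≈ 3.946667 kN·m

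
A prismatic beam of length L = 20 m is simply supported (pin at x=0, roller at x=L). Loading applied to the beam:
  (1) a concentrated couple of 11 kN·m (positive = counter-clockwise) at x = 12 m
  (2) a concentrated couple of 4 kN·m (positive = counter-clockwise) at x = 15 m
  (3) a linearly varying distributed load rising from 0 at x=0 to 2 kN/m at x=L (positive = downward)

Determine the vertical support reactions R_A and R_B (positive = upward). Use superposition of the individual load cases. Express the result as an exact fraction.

R_A = 89/12 kN, R_B = 151/12 kN

Load 1 — applied couple M₀=11 kN·m at a=12 m (b=L-a=8):
  R_A = M₀/L = 11/20 kN
  R_B = -M₀/L = -11/20 kN
Load 2 — applied couple M₀=4 kN·m at a=15 m (b=L-a=5):
  R_A = M₀/L = 4/20 = 1/5 kN
  R_B = -M₀/L = -4/20 = -1/5 kN
Load 3 — triangular load w₀=2 kN/m (0→w₀ over full span):
  R_A = w₀L/6 = 2·20/6 = 20/3 kN
  R_B = w₀L/3 = 2·20/3 = 40/3 kN
Superposition: R_A = 89/12 kN, R_B = 151/12 kN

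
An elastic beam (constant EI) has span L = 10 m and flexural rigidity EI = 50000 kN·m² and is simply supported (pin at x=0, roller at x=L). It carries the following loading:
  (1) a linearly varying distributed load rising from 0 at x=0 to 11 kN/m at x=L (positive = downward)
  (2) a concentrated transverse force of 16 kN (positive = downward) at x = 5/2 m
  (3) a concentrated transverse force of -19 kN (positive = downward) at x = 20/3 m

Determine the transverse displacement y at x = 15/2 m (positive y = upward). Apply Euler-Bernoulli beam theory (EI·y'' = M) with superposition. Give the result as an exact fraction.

y(15/2) = -138763/16588800 m

Load 1 — triangular load w₀=11 kN/m (0→w₀ over full span):
  y_1 = -w₀x(7L⁴-10L²x²+3x⁴)/(360LEI) = -11·(15/2)·(7·10⁴-10·10²·(15/2)²+3·(15/2)⁴)/(360·10·50000) = -1309/122880 m
Load 2 — point force P=16 kN at a=5/2 m (b=L-a=15/2):
  y_2 = -Pa(L-x)(2Lx-a²-x²)/(6LEI)  [x>a] = -16·(5/2)·(10-(15/2))·(2·10·(15/2)-(5/2)²-(15/2)²)/(6·10·50000) = -7/2400 m
Load 3 — point force P=-19 kN at a=20/3 m (b=L-a=10/3):
  y_3 = -Pa(L-x)(2Lx-a²-x²)/(6LEI)  [x>a] = -(-19)·(20/3)·(10-(15/2))·(2·10·(15/2)-(20/3)²-(15/2)²)/(6·10·50000) = 1349/259200 m
Superposition: y = Σ y_i = -138763/16588800 m ≈ -0.008365 m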